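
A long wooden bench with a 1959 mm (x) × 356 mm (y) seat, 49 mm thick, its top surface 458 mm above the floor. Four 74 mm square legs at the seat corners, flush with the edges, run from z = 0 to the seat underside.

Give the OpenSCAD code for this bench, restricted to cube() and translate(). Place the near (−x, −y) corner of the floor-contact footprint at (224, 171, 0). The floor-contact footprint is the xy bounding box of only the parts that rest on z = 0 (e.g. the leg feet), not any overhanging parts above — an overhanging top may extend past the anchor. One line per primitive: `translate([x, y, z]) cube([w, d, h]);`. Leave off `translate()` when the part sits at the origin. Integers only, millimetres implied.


translate([224, 171, 409]) cube([1959, 356, 49]);
translate([224, 171, 0]) cube([74, 74, 409]);
translate([224, 453, 0]) cube([74, 74, 409]);
translate([2109, 171, 0]) cube([74, 74, 409]);
translate([2109, 453, 0]) cube([74, 74, 409]);


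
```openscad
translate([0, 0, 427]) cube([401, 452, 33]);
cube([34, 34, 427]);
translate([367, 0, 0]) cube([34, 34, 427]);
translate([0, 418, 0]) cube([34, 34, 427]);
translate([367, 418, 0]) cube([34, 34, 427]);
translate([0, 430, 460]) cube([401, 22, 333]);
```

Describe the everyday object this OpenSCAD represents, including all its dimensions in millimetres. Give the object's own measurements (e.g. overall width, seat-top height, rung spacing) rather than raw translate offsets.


A chair. The seat is a 401×452×33 mm slab with its top at z = 460 mm, on four 34×34 mm corner legs (flush with the seat edges, standing on z = 0). A flat backrest 22 mm thick, 333 mm tall, spans the full seat width and rises from the seat top along its +y edge, rear face flush with the rear of the seat.


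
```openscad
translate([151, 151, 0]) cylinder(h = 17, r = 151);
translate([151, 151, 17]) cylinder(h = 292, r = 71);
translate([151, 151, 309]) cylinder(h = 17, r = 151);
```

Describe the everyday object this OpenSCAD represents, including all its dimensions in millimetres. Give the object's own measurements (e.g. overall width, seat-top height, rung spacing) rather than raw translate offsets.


A spool: two coaxial disc flanges of radius 151 mm and thickness 17 mm, joined by a core cylinder of radius 71 mm and height 292 mm. The lower flange rests on z = 0 and the three cylinders share a vertical axis.


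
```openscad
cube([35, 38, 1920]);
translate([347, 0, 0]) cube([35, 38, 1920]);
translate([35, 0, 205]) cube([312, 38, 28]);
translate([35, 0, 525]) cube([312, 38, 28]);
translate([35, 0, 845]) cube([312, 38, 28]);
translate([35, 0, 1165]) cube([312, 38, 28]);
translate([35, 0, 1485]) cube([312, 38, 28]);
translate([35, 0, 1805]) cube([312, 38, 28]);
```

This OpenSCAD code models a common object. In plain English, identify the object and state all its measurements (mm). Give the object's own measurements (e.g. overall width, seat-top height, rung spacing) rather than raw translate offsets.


A straight ladder. Two 35×38 mm vertical rails, 1920 mm tall, stand 382 mm apart (outside-to-outside) with their front faces coplanar on the −y side. 6 rungs, each 38 mm deep and 28 mm tall, span between the inner faces of the rails, front faces flush with the rails. The lowest rung's underside is at z = 205 mm and rungs are spaced 320 mm apart (underside to underside).


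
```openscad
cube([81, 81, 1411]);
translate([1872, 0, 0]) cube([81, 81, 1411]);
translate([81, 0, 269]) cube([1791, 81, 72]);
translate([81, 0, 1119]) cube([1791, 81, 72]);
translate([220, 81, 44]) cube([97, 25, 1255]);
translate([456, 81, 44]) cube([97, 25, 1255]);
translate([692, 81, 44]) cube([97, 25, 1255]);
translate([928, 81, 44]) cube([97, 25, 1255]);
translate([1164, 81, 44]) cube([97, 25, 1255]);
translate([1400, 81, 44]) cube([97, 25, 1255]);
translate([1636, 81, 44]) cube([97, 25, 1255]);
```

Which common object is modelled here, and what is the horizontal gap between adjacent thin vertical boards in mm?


A fence section. The picket gap is 139 mm.

Two posts, two rails, 7 pickets — a fence section. Span 1791 mm holds 7 pickets of 97 mm with 8 equal gaps: ⌊(1791 − 7·97) / 8⌋ = 139 mm.


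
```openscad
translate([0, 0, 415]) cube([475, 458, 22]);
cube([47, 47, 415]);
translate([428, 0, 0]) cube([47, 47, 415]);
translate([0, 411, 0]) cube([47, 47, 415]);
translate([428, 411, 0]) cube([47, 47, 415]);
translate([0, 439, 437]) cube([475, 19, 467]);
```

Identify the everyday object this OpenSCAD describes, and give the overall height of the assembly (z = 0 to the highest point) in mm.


A chair. The overall height is 904 mm.

A slab on four corner posts with a tall panel at the back — a chair. The seat slab sits at z = 415 with thickness 22, and the 467 mm backrest starts at the seat top, so the overall height is 415 + 22 + 467 = 904 mm.


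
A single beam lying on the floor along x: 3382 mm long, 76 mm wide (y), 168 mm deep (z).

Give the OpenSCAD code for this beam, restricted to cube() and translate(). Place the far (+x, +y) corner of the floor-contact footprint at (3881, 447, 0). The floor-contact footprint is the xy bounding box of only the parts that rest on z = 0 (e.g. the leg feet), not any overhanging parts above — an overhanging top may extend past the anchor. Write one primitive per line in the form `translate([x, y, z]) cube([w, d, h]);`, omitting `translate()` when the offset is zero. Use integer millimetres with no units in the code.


translate([499, 371, 0]) cube([3382, 76, 168]);


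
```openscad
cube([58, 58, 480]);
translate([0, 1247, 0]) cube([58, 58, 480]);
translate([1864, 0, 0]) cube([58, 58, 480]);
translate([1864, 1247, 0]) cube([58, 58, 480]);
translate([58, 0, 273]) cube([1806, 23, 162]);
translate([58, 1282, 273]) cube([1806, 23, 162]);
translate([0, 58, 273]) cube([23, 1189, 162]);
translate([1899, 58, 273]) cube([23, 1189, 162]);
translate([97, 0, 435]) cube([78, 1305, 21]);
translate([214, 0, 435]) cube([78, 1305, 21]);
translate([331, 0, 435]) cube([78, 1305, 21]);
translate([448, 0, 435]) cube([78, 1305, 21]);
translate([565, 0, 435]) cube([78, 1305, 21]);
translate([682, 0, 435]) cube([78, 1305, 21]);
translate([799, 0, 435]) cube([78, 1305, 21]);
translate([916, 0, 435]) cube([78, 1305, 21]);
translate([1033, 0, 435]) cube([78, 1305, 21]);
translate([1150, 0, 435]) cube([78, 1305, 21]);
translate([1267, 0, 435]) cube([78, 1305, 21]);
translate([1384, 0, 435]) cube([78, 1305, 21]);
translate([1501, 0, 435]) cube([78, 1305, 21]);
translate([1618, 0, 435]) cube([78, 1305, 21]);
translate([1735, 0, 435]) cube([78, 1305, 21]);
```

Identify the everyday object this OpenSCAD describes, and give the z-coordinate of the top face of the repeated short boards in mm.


A bed frame. The slat-top height is 456 mm.

Four posts, four rails, and a row of slats — a bed frame. Slats sit on the rails at z = 273 + 162 = 435; with slat thickness 21, the top is 456 mm.


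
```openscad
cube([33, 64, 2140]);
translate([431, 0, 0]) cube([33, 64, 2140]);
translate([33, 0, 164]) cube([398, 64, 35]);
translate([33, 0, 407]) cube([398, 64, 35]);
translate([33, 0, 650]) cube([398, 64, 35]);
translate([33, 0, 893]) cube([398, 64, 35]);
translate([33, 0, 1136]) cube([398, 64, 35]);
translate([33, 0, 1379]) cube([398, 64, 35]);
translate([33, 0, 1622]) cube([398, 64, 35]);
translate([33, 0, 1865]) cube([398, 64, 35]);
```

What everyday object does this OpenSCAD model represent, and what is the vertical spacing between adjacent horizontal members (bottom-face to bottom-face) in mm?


A ladder. The rung spacing is 243 mm.

Two tall 33×64 posts with 8 short bars between them — a ladder. Adjacent rungs sit at z = 164 and z = 407, so the spacing is 407 − 164 = 243 mm.


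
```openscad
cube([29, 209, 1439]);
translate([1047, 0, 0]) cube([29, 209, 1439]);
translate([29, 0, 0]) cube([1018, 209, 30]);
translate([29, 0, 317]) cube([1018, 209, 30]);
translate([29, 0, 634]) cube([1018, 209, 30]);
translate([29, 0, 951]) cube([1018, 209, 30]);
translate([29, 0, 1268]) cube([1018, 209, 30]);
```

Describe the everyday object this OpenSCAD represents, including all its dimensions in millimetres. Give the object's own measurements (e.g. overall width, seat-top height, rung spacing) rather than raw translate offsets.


An open bookshelf. Two side panels, each 29 mm thick, 209 mm deep and 1439 mm tall, stand 1076 mm apart (outside-to-outside). Between them sit 5 shelves, each 30 mm thick and 209 mm deep, spanning the full gap between the sides. The bottom shelf rests on the floor (its underside at z = 0) and the clear gap between one shelf's top and the next shelf's underside is 287 mm.


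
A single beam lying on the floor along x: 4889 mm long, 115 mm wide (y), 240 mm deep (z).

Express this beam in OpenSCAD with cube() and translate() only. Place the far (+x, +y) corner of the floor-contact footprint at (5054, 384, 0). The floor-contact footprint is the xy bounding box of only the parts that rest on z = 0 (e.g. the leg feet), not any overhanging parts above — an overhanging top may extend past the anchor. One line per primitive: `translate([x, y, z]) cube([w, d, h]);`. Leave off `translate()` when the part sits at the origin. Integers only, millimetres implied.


translate([165, 269, 0]) cube([4889, 115, 240]);


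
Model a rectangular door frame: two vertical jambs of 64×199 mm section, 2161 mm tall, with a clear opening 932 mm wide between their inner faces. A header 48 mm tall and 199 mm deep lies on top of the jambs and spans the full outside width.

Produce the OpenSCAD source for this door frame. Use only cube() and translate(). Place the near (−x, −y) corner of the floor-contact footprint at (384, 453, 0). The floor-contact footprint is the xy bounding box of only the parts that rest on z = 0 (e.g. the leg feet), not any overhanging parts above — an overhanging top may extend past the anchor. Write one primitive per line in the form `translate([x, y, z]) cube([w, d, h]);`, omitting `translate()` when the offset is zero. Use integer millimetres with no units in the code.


translate([384, 453, 0]) cube([64, 199, 2161]);
translate([1380, 453, 0]) cube([64, 199, 2161]);
translate([384, 453, 2161]) cube([1060, 199, 48]);


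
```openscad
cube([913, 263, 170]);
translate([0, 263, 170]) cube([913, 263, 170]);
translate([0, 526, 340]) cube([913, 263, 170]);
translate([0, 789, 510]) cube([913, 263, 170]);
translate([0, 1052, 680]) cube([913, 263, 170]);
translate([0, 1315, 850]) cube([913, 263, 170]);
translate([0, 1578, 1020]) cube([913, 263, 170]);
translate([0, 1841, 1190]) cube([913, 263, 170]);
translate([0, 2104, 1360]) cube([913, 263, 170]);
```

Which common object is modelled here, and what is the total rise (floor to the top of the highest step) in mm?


A staircase. The total rise is 1530 mm.

9 identical blocks, each offset up and back from the previous — a staircase. Each step is 170 mm tall and there are 9 of them, so the total rise is 9 × 170 = 1530 mm.


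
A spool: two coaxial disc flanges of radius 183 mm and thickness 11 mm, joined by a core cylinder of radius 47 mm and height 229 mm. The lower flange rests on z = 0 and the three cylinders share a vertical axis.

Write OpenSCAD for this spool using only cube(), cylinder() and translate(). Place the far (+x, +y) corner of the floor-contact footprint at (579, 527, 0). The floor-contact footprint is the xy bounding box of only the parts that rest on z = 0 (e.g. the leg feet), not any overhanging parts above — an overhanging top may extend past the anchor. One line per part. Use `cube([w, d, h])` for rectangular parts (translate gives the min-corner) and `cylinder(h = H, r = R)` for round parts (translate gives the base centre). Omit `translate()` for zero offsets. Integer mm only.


translate([396, 344, 0]) cylinder(h = 11, r = 183);
translate([396, 344, 11]) cylinder(h = 229, r = 47);
translate([396, 344, 240]) cylinder(h = 11, r = 183);


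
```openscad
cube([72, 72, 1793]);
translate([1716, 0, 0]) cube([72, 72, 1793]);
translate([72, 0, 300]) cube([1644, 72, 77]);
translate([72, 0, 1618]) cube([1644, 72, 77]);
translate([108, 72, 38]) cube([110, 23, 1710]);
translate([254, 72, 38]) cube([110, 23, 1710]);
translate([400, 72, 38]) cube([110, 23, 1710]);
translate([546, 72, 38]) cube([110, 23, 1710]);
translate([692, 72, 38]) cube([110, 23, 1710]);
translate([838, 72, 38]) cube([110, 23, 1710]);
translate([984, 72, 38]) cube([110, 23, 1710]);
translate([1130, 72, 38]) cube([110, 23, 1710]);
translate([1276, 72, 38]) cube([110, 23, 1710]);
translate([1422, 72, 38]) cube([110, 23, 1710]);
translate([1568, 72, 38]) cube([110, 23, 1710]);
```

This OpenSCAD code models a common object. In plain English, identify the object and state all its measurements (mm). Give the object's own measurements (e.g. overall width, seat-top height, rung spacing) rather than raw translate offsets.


A fence section. Two 72×72 mm posts, 1793 mm tall, stand on the floor with a clear span of 1644 mm between their inner faces. Two horizontal rails of 72×77 mm section span the gap between the posts with their undersides at z = 300 mm and z = 1618 mm, flush with the posts' −y face. 11 pickets, each 110 mm wide, 23 mm thick and 1710 mm tall, are fixed to the +y face of the rails with their bottoms at z = 38 mm, spaced across the span with a 36 mm gap after the −x post and between neighbouring pickets, with 38 mm left before the +x post.


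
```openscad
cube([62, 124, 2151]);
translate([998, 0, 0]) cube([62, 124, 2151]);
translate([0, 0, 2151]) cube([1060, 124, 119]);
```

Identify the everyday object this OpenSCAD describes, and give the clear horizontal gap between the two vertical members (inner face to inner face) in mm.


A door frame. The clear opening width is 936 mm.

Two 2151 mm tall posts with a header on top — a door frame. The left jamb is 62 mm wide at x = 0; the right jamb starts at x = 998. The clear opening is 998 − 62 = 936 mm.


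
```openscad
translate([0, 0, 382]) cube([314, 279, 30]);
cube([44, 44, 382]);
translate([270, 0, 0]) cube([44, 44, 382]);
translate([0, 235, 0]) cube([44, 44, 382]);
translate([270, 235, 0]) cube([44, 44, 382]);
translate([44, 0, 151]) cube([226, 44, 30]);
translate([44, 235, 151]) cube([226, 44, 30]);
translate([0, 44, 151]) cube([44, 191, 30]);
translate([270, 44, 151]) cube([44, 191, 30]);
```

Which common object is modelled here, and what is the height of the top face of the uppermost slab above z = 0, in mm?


A stool. The seat height is 412 mm.

A 314×279×30 slab at z = 382 on four corner posts — a stool. The seat top is 382 + 30 = 412 mm.


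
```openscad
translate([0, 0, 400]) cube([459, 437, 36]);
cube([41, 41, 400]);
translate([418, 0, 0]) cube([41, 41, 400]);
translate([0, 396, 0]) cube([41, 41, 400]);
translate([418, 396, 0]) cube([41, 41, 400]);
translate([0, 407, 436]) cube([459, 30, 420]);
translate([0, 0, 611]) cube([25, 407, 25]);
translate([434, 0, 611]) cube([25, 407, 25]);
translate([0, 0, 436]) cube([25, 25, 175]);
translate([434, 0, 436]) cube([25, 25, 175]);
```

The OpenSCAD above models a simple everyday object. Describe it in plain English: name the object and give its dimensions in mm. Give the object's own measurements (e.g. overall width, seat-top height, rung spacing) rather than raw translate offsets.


A chair. The seat is a 459×437×36 mm slab with its top at z = 436 mm, on four 41×41 mm corner legs (flush with the seat edges, standing on z = 0). A flat backrest 30 mm thick, 420 mm tall, spans the full seat width and rises from the seat top along its +y edge, rear face flush with the rear of the seat. Two armrests of 25×25 mm section run along each side from the seat's front edge to the front of the backrest, top faces 200 mm above the seat top and outer faces flush with the seat's x-edges; a 25×25 mm post under the front of each armrest stands on the seat at the front corner.


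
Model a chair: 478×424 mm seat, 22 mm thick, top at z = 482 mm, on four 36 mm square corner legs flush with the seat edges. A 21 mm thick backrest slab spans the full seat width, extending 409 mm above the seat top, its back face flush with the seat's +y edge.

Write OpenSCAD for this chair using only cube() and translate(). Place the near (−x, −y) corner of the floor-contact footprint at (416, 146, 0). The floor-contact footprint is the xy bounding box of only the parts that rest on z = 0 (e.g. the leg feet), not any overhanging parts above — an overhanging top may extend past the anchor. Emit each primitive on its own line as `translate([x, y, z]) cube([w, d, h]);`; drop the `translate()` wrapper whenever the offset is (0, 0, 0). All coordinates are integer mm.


// leg_h = 482 - 22 = 460
translate([416, 146, 460]) cube([478, 424, 22]);
translate([416, 146, 0]) cube([36, 36, 460]);
translate([858, 146, 0]) cube([36, 36, 460]);
translate([416, 534, 0]) cube([36, 36, 460]);
translate([858, 534, 0]) cube([36, 36, 460]);
translate([416, 549, 482]) cube([478, 21, 409]);


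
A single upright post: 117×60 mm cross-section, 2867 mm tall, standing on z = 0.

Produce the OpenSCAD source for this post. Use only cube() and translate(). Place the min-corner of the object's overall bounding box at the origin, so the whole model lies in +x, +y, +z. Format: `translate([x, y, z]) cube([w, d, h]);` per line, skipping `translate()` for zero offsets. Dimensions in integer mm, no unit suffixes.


cube([117, 60, 2867]);


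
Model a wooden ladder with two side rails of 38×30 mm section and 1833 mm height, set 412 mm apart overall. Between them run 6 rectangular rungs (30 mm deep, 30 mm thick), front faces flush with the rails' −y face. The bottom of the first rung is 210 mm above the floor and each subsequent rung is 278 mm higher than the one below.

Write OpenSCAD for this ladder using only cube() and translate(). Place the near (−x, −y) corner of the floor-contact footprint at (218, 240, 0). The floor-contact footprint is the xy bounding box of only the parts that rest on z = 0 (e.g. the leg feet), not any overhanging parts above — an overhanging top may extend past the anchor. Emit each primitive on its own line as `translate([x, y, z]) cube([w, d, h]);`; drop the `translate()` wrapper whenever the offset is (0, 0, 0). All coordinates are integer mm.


translate([218, 240, 0]) cube([38, 30, 1833]);
translate([592, 240, 0]) cube([38, 30, 1833]);
translate([256, 240, 210]) cube([336, 30, 30]);
translate([256, 240, 488]) cube([336, 30, 30]);
translate([256, 240, 766]) cube([336, 30, 30]);
translate([256, 240, 1044]) cube([336, 30, 30]);
translate([256, 240, 1322]) cube([336, 30, 30]);
translate([256, 240, 1600]) cube([336, 30, 30]);


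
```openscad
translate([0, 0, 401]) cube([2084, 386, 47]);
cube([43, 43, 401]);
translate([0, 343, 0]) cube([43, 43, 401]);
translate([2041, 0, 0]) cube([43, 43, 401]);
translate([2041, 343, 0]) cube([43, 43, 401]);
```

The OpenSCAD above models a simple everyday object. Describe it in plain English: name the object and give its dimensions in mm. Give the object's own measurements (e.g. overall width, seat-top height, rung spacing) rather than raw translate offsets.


A long wooden bench with a 2084 mm (x) × 386 mm (y) seat, 47 mm thick, its top surface 448 mm above the floor. Four 43 mm square legs at the seat corners, flush with the edges, run from z = 0 to the seat underside.


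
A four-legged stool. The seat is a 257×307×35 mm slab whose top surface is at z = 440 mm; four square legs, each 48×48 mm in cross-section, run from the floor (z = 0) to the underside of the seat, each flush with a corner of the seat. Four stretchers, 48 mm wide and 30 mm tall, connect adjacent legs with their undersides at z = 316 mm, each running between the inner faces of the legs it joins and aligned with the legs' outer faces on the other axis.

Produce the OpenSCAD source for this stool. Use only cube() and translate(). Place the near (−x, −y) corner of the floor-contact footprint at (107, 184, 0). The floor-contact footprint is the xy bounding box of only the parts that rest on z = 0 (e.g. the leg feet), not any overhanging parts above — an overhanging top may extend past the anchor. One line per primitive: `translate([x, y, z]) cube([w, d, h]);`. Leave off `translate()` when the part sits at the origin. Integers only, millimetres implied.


translate([107, 184, 405]) cube([257, 307, 35]);
translate([107, 184, 0]) cube([48, 48, 405]);
translate([316, 184, 0]) cube([48, 48, 405]);
translate([107, 443, 0]) cube([48, 48, 405]);
translate([316, 443, 0]) cube([48, 48, 405]);
translate([155, 184, 316]) cube([161, 48, 30]);
translate([155, 443, 316]) cube([161, 48, 30]);
translate([107, 232, 316]) cube([48, 211, 30]);
translate([316, 232, 316]) cube([48, 211, 30]);


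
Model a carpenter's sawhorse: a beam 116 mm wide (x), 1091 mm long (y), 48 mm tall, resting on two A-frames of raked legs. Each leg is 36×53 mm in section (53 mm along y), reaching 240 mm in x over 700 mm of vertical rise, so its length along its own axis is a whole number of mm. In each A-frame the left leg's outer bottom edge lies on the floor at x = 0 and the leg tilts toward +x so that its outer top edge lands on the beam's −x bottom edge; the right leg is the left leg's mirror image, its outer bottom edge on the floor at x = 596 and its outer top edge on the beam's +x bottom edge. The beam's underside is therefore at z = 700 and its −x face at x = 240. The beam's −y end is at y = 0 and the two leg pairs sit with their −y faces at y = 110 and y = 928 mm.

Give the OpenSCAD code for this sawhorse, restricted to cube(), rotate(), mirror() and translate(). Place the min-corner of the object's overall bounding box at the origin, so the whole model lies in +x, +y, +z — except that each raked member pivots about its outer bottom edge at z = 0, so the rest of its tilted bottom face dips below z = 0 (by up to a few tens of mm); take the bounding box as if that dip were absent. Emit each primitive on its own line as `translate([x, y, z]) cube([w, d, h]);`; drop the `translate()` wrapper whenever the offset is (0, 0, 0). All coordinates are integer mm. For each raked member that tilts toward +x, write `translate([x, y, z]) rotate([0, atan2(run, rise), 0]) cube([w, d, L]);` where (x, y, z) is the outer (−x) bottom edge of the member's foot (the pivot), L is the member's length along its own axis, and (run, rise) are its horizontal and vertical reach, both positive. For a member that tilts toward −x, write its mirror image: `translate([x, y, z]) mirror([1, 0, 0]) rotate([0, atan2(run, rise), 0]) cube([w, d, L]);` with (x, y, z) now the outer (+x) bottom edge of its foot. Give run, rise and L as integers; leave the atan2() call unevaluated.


// leg length = √(240² + 700²) = 740
// right-leg outer foot x = 2·240 + 116 = 596
// beam min-corner = (240, 0, 700)
translate([240, 0, 700]) cube([116, 1091, 48]);
translate([0, 110, 0]) rotate([0, atan2(240, 700), 0]) cube([36, 53, 740]);
translate([596, 110, 0]) mirror([1, 0, 0]) rotate([0, atan2(240, 700), 0]) cube([36, 53, 740]);
translate([0, 928, 0]) rotate([0, atan2(240, 700), 0]) cube([36, 53, 740]);
translate([596, 928, 0]) mirror([1, 0, 0]) rotate([0, atan2(240, 700), 0]) cube([36, 53, 740]);


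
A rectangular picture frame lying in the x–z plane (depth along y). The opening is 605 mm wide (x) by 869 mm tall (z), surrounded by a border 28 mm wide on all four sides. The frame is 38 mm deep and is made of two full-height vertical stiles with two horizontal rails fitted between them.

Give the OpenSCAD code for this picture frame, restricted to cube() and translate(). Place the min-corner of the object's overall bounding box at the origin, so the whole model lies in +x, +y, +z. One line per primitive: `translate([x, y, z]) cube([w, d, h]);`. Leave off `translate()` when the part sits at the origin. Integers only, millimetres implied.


cube([28, 38, 925]);
translate([633, 0, 0]) cube([28, 38, 925]);
translate([28, 0, 0]) cube([605, 38, 28]);
translate([28, 0, 897]) cube([605, 38, 28]);


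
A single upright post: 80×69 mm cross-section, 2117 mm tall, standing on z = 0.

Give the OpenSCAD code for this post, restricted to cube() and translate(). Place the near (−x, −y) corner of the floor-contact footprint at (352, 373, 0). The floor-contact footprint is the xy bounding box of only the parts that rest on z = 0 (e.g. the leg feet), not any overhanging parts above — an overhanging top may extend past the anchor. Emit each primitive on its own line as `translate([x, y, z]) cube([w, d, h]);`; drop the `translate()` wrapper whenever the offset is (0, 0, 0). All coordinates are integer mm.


translate([352, 373, 0]) cube([80, 69, 2117]);


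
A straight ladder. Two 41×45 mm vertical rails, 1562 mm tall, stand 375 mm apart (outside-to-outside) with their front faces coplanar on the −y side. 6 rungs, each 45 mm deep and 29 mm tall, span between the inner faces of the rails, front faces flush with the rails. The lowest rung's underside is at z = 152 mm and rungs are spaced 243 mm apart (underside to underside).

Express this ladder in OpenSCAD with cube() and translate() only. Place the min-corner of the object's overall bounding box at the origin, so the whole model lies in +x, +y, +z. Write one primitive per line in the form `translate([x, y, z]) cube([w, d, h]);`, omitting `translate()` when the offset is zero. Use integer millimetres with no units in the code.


cube([41, 45, 1562]);
translate([334, 0, 0]) cube([41, 45, 1562]);
translate([41, 0, 152]) cube([293, 45, 29]);
translate([41, 0, 395]) cube([293, 45, 29]);
translate([41, 0, 638]) cube([293, 45, 29]);
translate([41, 0, 881]) cube([293, 45, 29]);
translate([41, 0, 1124]) cube([293, 45, 29]);
translate([41, 0, 1367]) cube([293, 45, 29]);


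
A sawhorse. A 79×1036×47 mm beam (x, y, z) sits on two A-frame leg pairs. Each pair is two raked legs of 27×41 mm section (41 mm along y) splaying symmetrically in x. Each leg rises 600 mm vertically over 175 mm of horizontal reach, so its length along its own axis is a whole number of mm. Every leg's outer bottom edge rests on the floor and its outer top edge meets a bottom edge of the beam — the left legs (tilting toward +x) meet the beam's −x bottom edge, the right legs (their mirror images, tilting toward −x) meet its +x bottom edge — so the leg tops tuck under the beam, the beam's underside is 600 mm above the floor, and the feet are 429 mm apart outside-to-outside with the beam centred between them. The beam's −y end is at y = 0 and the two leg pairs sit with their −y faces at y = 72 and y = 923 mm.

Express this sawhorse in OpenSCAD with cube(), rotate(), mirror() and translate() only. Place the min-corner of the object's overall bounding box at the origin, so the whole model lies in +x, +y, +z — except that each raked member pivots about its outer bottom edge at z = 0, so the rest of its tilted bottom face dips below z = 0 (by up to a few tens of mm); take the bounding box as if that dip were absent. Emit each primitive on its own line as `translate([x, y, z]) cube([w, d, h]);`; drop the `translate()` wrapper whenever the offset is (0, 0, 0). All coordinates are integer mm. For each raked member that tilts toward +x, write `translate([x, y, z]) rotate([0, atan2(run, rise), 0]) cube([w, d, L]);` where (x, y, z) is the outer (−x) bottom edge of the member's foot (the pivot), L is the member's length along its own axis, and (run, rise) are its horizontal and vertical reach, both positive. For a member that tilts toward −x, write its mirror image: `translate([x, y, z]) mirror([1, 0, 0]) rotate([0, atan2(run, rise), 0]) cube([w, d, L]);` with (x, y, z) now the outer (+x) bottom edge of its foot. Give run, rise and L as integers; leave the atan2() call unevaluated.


translate([175, 0, 600]) cube([79, 1036, 47]);
translate([0, 72, 0]) rotate([0, atan2(175, 600), 0]) cube([27, 41, 625]);
translate([429, 72, 0]) mirror([1, 0, 0]) rotate([0, atan2(175, 600), 0]) cube([27, 41, 625]);
translate([0, 923, 0]) rotate([0, atan2(175, 600), 0]) cube([27, 41, 625]);
translate([429, 923, 0]) mirror([1, 0, 0]) rotate([0, atan2(175, 600), 0]) cube([27, 41, 625]);


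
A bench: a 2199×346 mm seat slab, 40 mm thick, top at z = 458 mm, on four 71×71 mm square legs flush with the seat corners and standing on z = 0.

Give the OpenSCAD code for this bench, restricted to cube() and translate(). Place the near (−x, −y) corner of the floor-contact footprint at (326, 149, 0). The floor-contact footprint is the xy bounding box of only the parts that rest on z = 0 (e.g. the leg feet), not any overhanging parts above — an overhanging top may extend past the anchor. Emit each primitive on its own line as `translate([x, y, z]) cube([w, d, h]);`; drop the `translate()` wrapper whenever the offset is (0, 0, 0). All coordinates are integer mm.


// leg_h = 458 − 40 = 418
translate([326, 149, 418]) cube([2199, 346, 40]);
translate([326, 149, 0]) cube([71, 71, 418]);
translate([326, 424, 0]) cube([71, 71, 418]);
translate([2454, 149, 0]) cube([71, 71, 418]);
translate([2454, 424, 0]) cube([71, 71, 418]);


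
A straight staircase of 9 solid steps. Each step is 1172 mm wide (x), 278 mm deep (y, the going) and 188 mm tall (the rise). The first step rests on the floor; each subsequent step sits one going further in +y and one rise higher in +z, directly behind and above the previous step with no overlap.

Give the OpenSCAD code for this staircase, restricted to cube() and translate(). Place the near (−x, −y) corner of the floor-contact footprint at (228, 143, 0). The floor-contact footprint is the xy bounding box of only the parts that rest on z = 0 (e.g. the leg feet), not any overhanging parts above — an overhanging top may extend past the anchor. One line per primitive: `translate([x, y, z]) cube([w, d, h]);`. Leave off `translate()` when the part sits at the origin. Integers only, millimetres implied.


translate([228, 143, 0]) cube([1172, 278, 188]);
translate([228, 421, 188]) cube([1172, 278, 188]);
translate([228, 699, 376]) cube([1172, 278, 188]);
translate([228, 977, 564]) cube([1172, 278, 188]);
translate([228, 1255, 752]) cube([1172, 278, 188]);
translate([228, 1533, 940]) cube([1172, 278, 188]);
translate([228, 1811, 1128]) cube([1172, 278, 188]);
translate([228, 2089, 1316]) cube([1172, 278, 188]);
translate([228, 2367, 1504]) cube([1172, 278, 188]);


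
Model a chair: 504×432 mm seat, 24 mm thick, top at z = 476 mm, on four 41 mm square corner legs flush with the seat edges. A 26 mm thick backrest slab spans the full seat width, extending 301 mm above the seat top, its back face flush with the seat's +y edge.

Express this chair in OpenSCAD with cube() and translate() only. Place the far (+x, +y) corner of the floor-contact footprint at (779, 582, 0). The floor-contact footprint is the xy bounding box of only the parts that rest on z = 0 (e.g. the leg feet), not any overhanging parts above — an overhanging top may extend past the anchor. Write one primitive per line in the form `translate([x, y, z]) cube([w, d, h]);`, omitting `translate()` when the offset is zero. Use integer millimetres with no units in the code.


translate([275, 150, 452]) cube([504, 432, 24]);
translate([275, 150, 0]) cube([41, 41, 452]);
translate([738, 150, 0]) cube([41, 41, 452]);
translate([275, 541, 0]) cube([41, 41, 452]);
translate([738, 541, 0]) cube([41, 41, 452]);
translate([275, 556, 476]) cube([504, 26, 301]);


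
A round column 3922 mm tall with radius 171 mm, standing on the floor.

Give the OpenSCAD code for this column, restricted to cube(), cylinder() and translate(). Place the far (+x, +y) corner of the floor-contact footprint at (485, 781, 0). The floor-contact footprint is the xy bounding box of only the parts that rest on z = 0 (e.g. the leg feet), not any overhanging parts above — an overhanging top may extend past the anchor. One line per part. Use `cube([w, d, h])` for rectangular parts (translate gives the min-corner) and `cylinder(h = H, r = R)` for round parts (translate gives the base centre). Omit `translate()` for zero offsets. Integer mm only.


translate([314, 610, 0]) cylinder(h = 3922, r = 171);


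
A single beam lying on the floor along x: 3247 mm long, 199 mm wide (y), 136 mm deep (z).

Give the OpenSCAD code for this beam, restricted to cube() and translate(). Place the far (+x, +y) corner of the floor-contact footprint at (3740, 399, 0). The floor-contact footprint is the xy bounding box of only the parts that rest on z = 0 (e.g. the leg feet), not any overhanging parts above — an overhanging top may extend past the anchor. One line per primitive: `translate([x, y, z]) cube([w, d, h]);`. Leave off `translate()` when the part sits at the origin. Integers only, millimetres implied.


translate([493, 200, 0]) cube([3247, 199, 136]);


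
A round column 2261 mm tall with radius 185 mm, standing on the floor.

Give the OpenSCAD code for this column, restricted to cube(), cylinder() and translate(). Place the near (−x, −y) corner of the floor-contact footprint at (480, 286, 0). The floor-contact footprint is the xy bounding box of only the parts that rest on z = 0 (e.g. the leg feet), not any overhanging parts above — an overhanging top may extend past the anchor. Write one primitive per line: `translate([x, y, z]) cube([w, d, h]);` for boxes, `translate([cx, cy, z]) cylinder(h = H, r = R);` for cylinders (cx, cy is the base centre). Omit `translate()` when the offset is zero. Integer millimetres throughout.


translate([665, 471, 0]) cylinder(h = 2261, r = 185);


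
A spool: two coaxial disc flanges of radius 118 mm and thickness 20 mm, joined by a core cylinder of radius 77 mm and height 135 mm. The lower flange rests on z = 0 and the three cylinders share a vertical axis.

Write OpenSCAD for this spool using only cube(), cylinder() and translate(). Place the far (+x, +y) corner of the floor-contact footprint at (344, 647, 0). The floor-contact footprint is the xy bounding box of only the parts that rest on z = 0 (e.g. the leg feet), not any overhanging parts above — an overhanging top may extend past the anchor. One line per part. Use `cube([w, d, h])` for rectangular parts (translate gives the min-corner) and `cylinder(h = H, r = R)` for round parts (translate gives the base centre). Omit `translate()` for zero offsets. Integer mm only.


translate([226, 529, 0]) cylinder(h = 20, r = 118);
translate([226, 529, 20]) cylinder(h = 135, r = 77);
translate([226, 529, 155]) cylinder(h = 20, r = 118);


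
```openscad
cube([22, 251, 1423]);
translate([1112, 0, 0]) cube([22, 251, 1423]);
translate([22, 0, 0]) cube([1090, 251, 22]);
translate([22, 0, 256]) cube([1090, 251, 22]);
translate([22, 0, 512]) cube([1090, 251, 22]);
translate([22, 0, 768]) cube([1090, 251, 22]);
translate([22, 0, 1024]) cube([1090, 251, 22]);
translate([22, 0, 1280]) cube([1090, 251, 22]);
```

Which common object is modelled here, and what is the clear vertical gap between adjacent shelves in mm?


A bookshelf. The clear shelf gap is 234 mm.

Two tall side panels with 6 horizontal boards between them — a bookshelf. The first two shelf undersides are at z = 0 and z = 256; with shelf thickness 22, the clear gap is 256 − 0 − 22 = 234 mm.


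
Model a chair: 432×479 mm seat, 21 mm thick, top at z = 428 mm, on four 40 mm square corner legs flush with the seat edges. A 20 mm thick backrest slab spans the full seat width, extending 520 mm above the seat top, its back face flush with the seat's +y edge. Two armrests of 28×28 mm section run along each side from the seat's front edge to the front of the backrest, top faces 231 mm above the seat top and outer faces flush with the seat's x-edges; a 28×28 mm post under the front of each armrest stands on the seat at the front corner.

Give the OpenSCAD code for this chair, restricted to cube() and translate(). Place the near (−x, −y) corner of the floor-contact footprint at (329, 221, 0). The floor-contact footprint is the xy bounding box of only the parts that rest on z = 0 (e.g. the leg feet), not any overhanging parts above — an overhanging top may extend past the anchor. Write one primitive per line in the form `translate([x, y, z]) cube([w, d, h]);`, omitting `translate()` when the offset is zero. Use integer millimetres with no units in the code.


// leg_h = 428 - 21 = 407
// arm post h = 231 - 28 = 203
translate([329, 221, 407]) cube([432, 479, 21]);
translate([329, 221, 0]) cube([40, 40, 407]);
translate([721, 221, 0]) cube([40, 40, 407]);
translate([329, 660, 0]) cube([40, 40, 407]);
translate([721, 660, 0]) cube([40, 40, 407]);
translate([329, 680, 428]) cube([432, 20, 520]);
translate([329, 221, 631]) cube([28, 459, 28]);
translate([733, 221, 631]) cube([28, 459, 28]);
translate([329, 221, 428]) cube([28, 28, 203]);
translate([733, 221, 428]) cube([28, 28, 203]);


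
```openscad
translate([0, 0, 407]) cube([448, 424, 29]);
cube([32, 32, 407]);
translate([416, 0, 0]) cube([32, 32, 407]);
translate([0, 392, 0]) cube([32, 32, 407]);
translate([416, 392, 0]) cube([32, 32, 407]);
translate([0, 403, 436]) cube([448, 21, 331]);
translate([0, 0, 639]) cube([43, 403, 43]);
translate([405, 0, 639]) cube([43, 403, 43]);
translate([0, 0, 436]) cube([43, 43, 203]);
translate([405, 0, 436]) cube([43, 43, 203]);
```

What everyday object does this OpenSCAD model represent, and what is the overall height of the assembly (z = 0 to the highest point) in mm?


A chair. The overall height is 767 mm.

A slab on four corner posts with a tall panel at the back — a chair. The seat slab sits at z = 407 with thickness 29, and the 331 mm backrest starts at the seat top, so the overall height is 407 + 29 + 331 = 767 mm.


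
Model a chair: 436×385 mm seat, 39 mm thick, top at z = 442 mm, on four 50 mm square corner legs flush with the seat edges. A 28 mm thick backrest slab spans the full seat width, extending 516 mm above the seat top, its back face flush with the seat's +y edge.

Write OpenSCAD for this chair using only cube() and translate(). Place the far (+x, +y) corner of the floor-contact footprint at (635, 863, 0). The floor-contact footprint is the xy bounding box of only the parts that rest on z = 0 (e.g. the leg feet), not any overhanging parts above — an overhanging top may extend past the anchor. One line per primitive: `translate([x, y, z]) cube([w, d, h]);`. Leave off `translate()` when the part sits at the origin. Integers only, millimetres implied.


translate([199, 478, 403]) cube([436, 385, 39]);
translate([199, 478, 0]) cube([50, 50, 403]);
translate([585, 478, 0]) cube([50, 50, 403]);
translate([199, 813, 0]) cube([50, 50, 403]);
translate([585, 813, 0]) cube([50, 50, 403]);
translate([199, 835, 442]) cube([436, 28, 516]);


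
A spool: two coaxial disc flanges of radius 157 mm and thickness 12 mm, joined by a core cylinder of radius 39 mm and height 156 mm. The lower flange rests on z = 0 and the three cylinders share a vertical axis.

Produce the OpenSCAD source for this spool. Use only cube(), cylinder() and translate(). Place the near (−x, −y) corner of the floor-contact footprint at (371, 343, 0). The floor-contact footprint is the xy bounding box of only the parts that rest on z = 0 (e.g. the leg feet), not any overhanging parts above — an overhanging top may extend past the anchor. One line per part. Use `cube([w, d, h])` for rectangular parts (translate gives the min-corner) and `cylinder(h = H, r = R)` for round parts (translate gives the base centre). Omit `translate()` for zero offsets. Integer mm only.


translate([528, 500, 0]) cylinder(h = 12, r = 157);
translate([528, 500, 12]) cylinder(h = 156, r = 39);
translate([528, 500, 168]) cylinder(h = 12, r = 157);


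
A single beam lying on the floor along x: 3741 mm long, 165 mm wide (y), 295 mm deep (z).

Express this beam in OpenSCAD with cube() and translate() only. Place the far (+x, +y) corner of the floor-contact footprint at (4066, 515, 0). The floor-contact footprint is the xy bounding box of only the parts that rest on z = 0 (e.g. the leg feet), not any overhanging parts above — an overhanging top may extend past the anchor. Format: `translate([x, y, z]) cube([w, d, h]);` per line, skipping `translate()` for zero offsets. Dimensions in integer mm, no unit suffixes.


translate([325, 350, 0]) cube([3741, 165, 295]);
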